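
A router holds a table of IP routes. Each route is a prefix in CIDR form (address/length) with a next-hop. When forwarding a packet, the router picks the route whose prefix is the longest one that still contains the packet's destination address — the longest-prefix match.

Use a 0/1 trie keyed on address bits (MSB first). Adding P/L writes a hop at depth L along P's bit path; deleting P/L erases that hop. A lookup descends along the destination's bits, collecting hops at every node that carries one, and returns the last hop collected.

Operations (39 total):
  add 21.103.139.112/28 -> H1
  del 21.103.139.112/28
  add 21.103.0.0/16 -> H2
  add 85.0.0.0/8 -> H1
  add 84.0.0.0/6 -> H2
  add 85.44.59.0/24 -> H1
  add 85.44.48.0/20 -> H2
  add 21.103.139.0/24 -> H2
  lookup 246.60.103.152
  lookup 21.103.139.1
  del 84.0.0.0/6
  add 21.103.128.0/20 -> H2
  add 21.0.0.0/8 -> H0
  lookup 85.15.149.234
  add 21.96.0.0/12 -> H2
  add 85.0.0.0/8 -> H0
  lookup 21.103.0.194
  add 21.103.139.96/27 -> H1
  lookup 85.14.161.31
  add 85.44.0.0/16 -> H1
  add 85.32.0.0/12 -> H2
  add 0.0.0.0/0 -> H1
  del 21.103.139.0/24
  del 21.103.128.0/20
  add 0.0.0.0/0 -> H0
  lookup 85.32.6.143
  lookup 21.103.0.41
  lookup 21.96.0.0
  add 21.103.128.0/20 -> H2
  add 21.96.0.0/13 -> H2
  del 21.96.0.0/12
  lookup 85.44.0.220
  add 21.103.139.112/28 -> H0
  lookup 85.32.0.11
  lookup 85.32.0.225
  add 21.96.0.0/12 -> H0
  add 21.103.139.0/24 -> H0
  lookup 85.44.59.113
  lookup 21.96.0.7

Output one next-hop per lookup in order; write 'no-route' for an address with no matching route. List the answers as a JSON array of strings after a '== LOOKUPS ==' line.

Apply in order:
  add 21.103.139.112/28 -> H1 at depth 28
  del 21.103.139.112/28 (clear depth 28)
  add 21.103.0.0/16 -> H2 at depth 16
  add 85.0.0.0/8 -> H1 at depth 8
  add 84.0.0.0/6 -> H2 at depth 6
  add 85.44.59.0/24 -> H1 at depth 24
  add 85.44.48.0/20 -> H2 at depth 20
  add 21.103.139.0/24 -> H2 at depth 24
  lookup 246.60.103.152: bits ε walk d0:- -> no-route
  lookup 21.103.139.1: bits 0001010101100111100010110 walk d0:-→d1:-→d2:-→d3:-→d4:-→d5:-→d6:-→d7:-→d8:-→d9:-→d10:-→d11:-→d12:-→d13:-→d14:-→d15:-→d16:H2→d17:-→d18:-→d19:-→d20:-→d21:-→d22:-→d23:-→d24:H2→d25:- -> H2
  del 84.0.0.0/6 (clear depth 6)
  add 21.103.128.0/20 -> H2 at depth 20
  add 21.0.0.0/8 -> H0 at depth 8
  lookup 85.15.149.234: bits 0101010100 walk d0:-→d1:-→d2:-→d3:-→d4:-→d5:-→d6:-→d7:-→d8:H1→d9:-→d10:- -> H1
  add 21.96.0.0/12 -> H2 at depth 12
  add 85.0.0.0/8 -> H0 at depth 8
  lookup 21.103.0.194: bits 0001010101100111 walk d0:-→d1:-→d2:-→d3:-→d4:-→d5:-→d6:-→d7:-→d8:H0→d9:-→d10:-→d11:-→d12:H2→d13:-→d14:-→d15:-→d16:H2 -> H2
  add 21.103.139.96/27 -> H1 at depth 27
  lookup 85.14.161.31: bits 0101010100 walk d0:-→d1:-→d2:-→d3:-→d4:-→d5:-→d6:-→d7:-→d8:H0→d9:-→d10:- -> H0
  add 85.44.0.0/16 -> H1 at depth 16
  add 85.32.0.0/12 -> H2 at depth 12
  add 0.0.0.0/0 -> H1 at depth 0
  del 21.103.139.0/24 (clear depth 24)
  del 21.103.128.0/20 (clear depth 20)
  add 0.0.0.0/0 -> H0 at depth 0
  lookup 85.32.6.143: bits 010101010010 walk d0:H0→d1:-→d2:-→d3:-→d4:-→d5:-→d6:-→d7:-→d8:H0→d9:-→d10:-→d11:-→d12:H2 -> H2
  lookup 21.103.0.41: bits 0001010101100111 walk d0:H0→d1:-→d2:-→d3:-→d4:-→d5:-→d6:-→d7:-→d8:H0→d9:-→d10:-→d11:-→d12:H2→d13:-→d14:-→d15:-→d16:H2 -> H2
  lookup 21.96.0.0: bits 0001010101100 walk d0:H0→d1:-→d2:-→d3:-→d4:-→d5:-→d6:-→d7:-→d8:H0→d9:-→d10:-→d11:-→d12:H2→d13:- -> H2
  add 21.103.128.0/20 -> H2 at depth 20
  add 21.96.0.0/13 -> H2 at depth 13
  del 21.96.0.0/12 (clear depth 12)
  lookup 85.44.0.220: bits 010101010010110000 walk d0:H0→d1:-→d2:-→d3:-→d4:-→d5:-→d6:-→d7:-→d8:H0→d9:-→d10:-→d11:-→d12:H2→d13:-→d14:-→d15:-→d16:H1→d17:-→d18:- -> H1
  add 21.103.139.112/28 -> H0 at depth 28
  lookup 85.32.0.11: bits 010101010010 walk d0:H0→d1:-→d2:-→d3:-→d4:-→d5:-→d6:-→d7:-→d8:H0→d9:-→d10:-→d11:-→d12:H2 -> H2
  lookup 85.32.0.225: bits 010101010010 walk d0:H0→d1:-→d2:-→d3:-→d4:-→d5:-→d6:-→d7:-→d8:H0→d9:-→d10:-→d11:-→d12:H2 -> H2
  add 21.96.0.0/12 -> H0 at depth 12
  add 21.103.139.0/24 -> H0 at depth 24
  lookup 85.44.59.113: bits 010101010010110000111011 walk d0:H0→d1:-→d2:-→d3:-→d4:-→d5:-→d6:-→d7:-→d8:H0→d9:-→d10:-→d11:-→d12:H2→d13:-→d14:-→d15:-→d16:H1→d17:-→d18:-→d19:-→d20:H2→d21:-→d22:-→d23:-→d24:H1 -> H1
  lookup 21.96.0.7: bits 0001010101100 walk d0:H0→d1:-→d2:-→d3:-→d4:-→d5:-→d6:-→d7:-→d8:H0→d9:-→d10:-→d11:-→d12:H0→d13:H2 -> H2

== LOOKUPS ==
["no-route","H2","H1","H2","H0","H2","H2","H2","H1","H2","H2","H1","H2"]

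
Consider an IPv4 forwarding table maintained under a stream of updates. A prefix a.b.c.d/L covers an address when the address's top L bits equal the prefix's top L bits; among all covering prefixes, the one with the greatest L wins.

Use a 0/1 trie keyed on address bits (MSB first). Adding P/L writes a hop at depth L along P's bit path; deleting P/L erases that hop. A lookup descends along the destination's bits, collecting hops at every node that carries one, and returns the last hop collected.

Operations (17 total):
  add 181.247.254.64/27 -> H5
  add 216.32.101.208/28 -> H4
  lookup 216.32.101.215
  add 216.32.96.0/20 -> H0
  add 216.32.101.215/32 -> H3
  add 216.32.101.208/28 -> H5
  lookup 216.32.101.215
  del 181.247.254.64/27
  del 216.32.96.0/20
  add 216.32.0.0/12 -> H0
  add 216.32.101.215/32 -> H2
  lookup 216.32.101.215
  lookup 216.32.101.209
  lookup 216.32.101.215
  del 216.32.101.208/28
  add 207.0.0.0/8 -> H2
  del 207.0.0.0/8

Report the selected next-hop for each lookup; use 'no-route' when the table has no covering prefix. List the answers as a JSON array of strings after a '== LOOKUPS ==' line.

Process each operation:
  add 181.247.254.64/27 -> H5 at depth 27
  add 216.32.101.208/28 -> H4 at depth 28
  lookup 216.32.101.215: bits 1101100000100000011001011101 walk d0:-→d1:-→d2:-→d3:-→d4:-→d5:-→d6:-→d7:-→d8:-→d9:-→d10:-→d11:-→d12:-→d13:-→d14:-→d15:-→d16:-→d17:-→d18:-→d19:-→d20:-→d21:-→d22:-→d23:-→d24:-→d25:-→d26:-→d27:-→d28:H4 -> H4
  add 216.32.96.0/20 -> H0 at depth 20
  add 216.32.101.215/32 -> H3 at depth 32
  add 216.32.101.208/28 -> H5 at depth 28
  lookup 216.32.101.215: bits 11011000001000000110010111010111 walk d0:-→d1:-→d2:-→d3:-→d4:-→d5:-→d6:-→d7:-→d8:-→d9:-→d10:-→d11:-→d12:-→d13:-→d14:-→d15:-→d16:-→d17:-→d18:-→d19:-→d20:H0→d21:-→d22:-→d23:-→d24:-→d25:-→d26:-→d27:-→d28:H5→d29:-→d30:-→d31:-→d32:H3 -> H3
  del 181.247.254.64/27 (clear depth 27)
  del 216.32.96.0/20 (clear depth 20)
  add 216.32.0.0/12 -> H0 at depth 12
  add 216.32.101.215/32 -> H2 at depth 32
  lookup 216.32.101.215: bits 11011000001000000110010111010111 walk d0:-→d1:-→d2:-→d3:-→d4:-→d5:-→d6:-→d7:-→d8:-→d9:-→d10:-→d11:-→d12:H0→d13:-→d14:-→d15:-→d16:-→d17:-→d18:-→d19:-→d20:-→d21:-→d22:-→d23:-→d24:-→d25:-→d26:-→d27:-→d28:H5→d29:-→d30:-→d31:-→d32:H2 -> H2
  lookup 216.32.101.209: bits 11011000001000000110010111010 walk d0:-→d1:-→d2:-→d3:-→d4:-→d5:-→d6:-→d7:-→d8:-→d9:-→d10:-→d11:-→d12:H0→d13:-→d14:-→d15:-→d16:-→d17:-→d18:-→d19:-→d20:-→d21:-→d22:-→d23:-→d24:-→d25:-→d26:-→d27:-→d28:H5→d29:- -> H5
  lookup 216.32.101.215: bits 11011000001000000110010111010111 walk d0:-→d1:-→d2:-→d3:-→d4:-→d5:-→d6:-→d7:-→d8:-→d9:-→d10:-→d11:-→d12:H0→d13:-→d14:-→d15:-→d16:-→d17:-→d18:-→d19:-→d20:-→d21:-→d22:-→d23:-→d24:-→d25:-→d26:-→d27:-→d28:H5→d29:-→d30:-→d31:-→d32:H2 -> H2
  del 216.32.101.208/28 (clear depth 28)
  add 207.0.0.0/8 -> H2 at depth 8
  del 207.0.0.0/8 (clear depth 8)

== LOOKUPS ==
["H4","H3","H2","H5","H2"]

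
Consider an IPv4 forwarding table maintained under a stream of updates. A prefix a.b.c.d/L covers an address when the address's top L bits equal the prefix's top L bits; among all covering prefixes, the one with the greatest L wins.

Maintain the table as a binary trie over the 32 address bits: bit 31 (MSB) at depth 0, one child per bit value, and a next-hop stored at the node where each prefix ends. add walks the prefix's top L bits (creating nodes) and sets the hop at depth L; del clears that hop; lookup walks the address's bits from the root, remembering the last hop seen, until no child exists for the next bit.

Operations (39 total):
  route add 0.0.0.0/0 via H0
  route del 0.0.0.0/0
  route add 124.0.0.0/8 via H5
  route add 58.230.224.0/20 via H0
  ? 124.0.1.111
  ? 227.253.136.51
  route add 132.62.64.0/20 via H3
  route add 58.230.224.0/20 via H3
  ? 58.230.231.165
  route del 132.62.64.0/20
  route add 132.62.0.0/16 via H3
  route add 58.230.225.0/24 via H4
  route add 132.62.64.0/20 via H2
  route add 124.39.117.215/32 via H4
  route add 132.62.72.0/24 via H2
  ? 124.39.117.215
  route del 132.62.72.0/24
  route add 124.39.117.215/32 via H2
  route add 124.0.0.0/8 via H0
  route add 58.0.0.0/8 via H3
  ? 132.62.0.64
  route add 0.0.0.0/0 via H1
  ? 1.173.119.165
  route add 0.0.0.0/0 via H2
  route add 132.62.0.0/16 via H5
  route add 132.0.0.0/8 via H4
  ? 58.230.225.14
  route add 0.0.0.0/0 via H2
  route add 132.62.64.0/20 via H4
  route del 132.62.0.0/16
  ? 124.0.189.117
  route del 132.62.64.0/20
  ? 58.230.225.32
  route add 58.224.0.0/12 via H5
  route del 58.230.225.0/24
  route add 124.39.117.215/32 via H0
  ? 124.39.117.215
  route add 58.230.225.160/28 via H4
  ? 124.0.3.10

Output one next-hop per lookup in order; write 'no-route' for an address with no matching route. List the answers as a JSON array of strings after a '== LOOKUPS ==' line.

Trace:
  add 0.0.0.0/0 -> H0 at depth 0
  del 0.0.0.0/0 (clear depth 0)
  add 124.0.0.0/8 -> H5 at depth 8
  add 58.230.224.0/20 -> H0 at depth 20
  lookup 124.0.1.111: bits 01111100 walk d0:-→d1:-→d2:-→d3:-→d4:-→d5:-→d6:-→d7:-→d8:H5 -> H5
  lookup 227.253.136.51: bits ε walk d0:- -> no-route
  add 132.62.64.0/20 -> H3 at depth 20
  add 58.230.224.0/20 -> H3 at depth 20
  lookup 58.230.231.165: bits 00111010111001101110 walk d0:-→d1:-→d2:-→d3:-→d4:-→d5:-→d6:-→d7:-→d8:-→d9:-→d10:-→d11:-→d12:-→d13:-→d14:-→d15:-→d16:-→d17:-→d18:-→d19:-→d20:H3 -> H3
  del 132.62.64.0/20 (clear depth 20)
  add 132.62.0.0/16 -> H3 at depth 16
  add 58.230.225.0/24 -> H4 at depth 24
  add 132.62.64.0/20 -> H2 at depth 20
  add 124.39.117.215/32 -> H4 at depth 32
  add 132.62.72.0/24 -> H2 at depth 24
  lookup 124.39.117.215: bits 01111100001001110111010111010111 walk d0:-→d1:-→d2:-→d3:-→d4:-→d5:-→d6:-→d7:-→d8:H5→d9:-→d10:-→d11:-→d12:-→d13:-→d14:-→d15:-→d16:-→d17:-→d18:-→d19:-→d20:-→d21:-→d22:-→d23:-→d24:-→d25:-→d26:-→d27:-→d28:-→d29:-→d30:-→d31:-→d32:H4 -> H4
  del 132.62.72.0/24 (clear depth 24)
  add 124.39.117.215/32 -> H2 at depth 32
  add 124.0.0.0/8 -> H0 at depth 8
  add 58.0.0.0/8 -> H3 at depth 8
  lookup 132.62.0.64: bits 10000100001111100 walk d0:-→d1:-→d2:-→d3:-→d4:-→d5:-→d6:-→d7:-→d8:-→d9:-→d10:-→d11:-→d12:-→d13:-→d14:-→d15:-→d16:H3→d17:- -> H3
  add 0.0.0.0/0 -> H1 at depth 0
  lookup 1.173.119.165: bits 00 walk d0:H1→d1:-→d2:- -> H1
  add 0.0.0.0/0 -> H2 at depth 0
  add 132.62.0.0/16 -> H5 at depth 16
  add 132.0.0.0/8 -> H4 at depth 8
  lookup 58.230.225.14: bits 001110101110011011100001 walk d0:H2→d1:-→d2:-→d3:-→d4:-→d5:-→d6:-→d7:-→d8:H3→d9:-→d10:-→d11:-→d12:-→d13:-→d14:-→d15:-→d16:-→d17:-→d18:-→d19:-→d20:H3→d21:-→d22:-→d23:-→d24:H4 -> H4
  add 0.0.0.0/0 -> H2 at depth 0
  add 132.62.64.0/20 -> H4 at depth 20
  del 132.62.0.0/16 (clear depth 16)
  lookup 124.0.189.117: bits 0111110000 walk d0:H2→d1:-→d2:-→d3:-→d4:-→d5:-→d6:-→d7:-→d8:H0→d9:-→d10:- -> H0
  del 132.62.64.0/20 (clear depth 20)
  lookup 58.230.225.32: bits 001110101110011011100001 walk d0:H2→d1:-→d2:-→d3:-→d4:-→d5:-→d6:-→d7:-→d8:H3→d9:-→d10:-→d11:-→d12:-→d13:-→d14:-→d15:-→d16:-→d17:-→d18:-→d19:-→d20:H3→d21:-→d22:-→d23:-→d24:H4 -> H4
  add 58.224.0.0/12 -> H5 at depth 12
  del 58.230.225.0/24 (clear depth 24)
  add 124.39.117.215/32 -> H0 at depth 32
  lookup 124.39.117.215: bits 01111100001001110111010111010111 walk d0:H2→d1:-→d2:-→d3:-→d4:-→d5:-→d6:-→d7:-→d8:H0→d9:-→d10:-→d11:-→d12:-→d13:-→d14:-→d15:-→d16:-→d17:-→d18:-→d19:-→d20:-→d21:-→d22:-→d23:-→d24:-→d25:-→d26:-→d27:-→d28:-→d29:-→d30:-→d31:-→d32:H0 -> H0
  add 58.230.225.160/28 -> H4 at depth 28
  lookup 124.0.3.10: bits 0111110000 walk d0:H2→d1:-→d2:-→d3:-→d4:-→d5:-→d6:-→d7:-→d8:H0→d9:-→d10:- -> H0

== LOOKUPS ==
["H5","no-route","H3","H4","H3","H1","H4","H0","H4","H0","H0"]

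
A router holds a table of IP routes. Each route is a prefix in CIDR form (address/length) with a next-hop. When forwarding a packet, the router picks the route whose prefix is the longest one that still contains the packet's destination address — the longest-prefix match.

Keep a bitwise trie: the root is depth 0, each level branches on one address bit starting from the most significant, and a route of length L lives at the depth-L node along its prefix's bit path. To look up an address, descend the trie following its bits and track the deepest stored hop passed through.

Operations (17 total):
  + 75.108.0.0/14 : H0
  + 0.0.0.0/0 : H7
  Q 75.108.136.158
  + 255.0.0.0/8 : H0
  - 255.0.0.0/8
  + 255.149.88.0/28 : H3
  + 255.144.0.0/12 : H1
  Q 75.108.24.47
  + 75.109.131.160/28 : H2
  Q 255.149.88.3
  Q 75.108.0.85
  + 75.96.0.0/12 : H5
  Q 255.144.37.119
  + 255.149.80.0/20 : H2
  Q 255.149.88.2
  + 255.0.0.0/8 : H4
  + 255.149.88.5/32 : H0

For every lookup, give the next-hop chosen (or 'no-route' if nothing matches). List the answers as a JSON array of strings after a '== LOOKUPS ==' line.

Apply in order:
  add 75.108.0.0/14 -> H0 at depth 14
  add 0.0.0.0/0 -> H7 at depth 0
  lookup 75.108.136.158: bits 01001011011011 walk d0:H7→d1:-→d2:-→d3:-→d4:-→d5:-→d6:-→d7:-→d8:-→d9:-→d10:-→d11:-→d12:-→d13:-→d14:H0 -> H0
  add 255.0.0.0/8 -> H0 at depth 8
  - 255.0.0.0/8 clear@8
  add 255.149.88.0/28 -> H3 at depth 28
  add 255.144.0.0/12 -> H1 at depth 12
  lookup 75.108.24.47: bits 01001011011011 walk d0:H7→d1:-→d2:-→d3:-→d4:-→d5:-→d6:-→d7:-→d8:-→d9:-→d10:-→d11:-→d12:-→d13:-→d14:H0 -> H0
  add 75.109.131.160/28 -> H2 at depth 28
  lookup 255.149.88.3: bits 1111111110010101010110000000 walk d0:H7→d1:-→d2:-→d3:-→d4:-→d5:-→d6:-→d7:-→d8:-→d9:-→d10:-→d11:-→d12:H1→d13:-→d14:-→d15:-→d16:-→d17:-→d18:-→d19:-→d20:-→d21:-→d22:-→d23:-→d24:-→d25:-→d26:-→d27:-→d28:H3 -> H3
  lookup 75.108.0.85: bits 010010110110110 walk d0:H7→d1:-→d2:-→d3:-→d4:-→d5:-→d6:-→d7:-→d8:-→d9:-→d10:-→d11:-→d12:-→d13:-→d14:H0→d15:- -> H0
  add 75.96.0.0/12 -> H5 at depth 12
  lookup 255.144.37.119: bits 1111111110010 walk d0:H7→d1:-→d2:-→d3:-→d4:-→d5:-→d6:-→d7:-→d8:-→d9:-→d10:-→d11:-→d12:H1→d13:- -> H1
  add 255.149.80.0/20 -> H2 at depth 20
  lookup 255.149.88.2: bits 1111111110010101010110000000 walk d0:H7→d1:-→d2:-→d3:-→d4:-→d5:-→d6:-→d7:-→d8:-→d9:-→d10:-→d11:-→d12:H1→d13:-→d14:-→d15:-→d16:-→d17:-→d18:-→d19:-→d20:H2→d21:-→d22:-→d23:-→d24:-→d25:-→d26:-→d27:-→d28:H3 -> H3
  add 255.0.0.0/8 -> H4 at depth 8
  add 255.149.88.5/32 -> H0 at depth 32

== LOOKUPS ==
["H0","H0","H3","H0","H1","H3"]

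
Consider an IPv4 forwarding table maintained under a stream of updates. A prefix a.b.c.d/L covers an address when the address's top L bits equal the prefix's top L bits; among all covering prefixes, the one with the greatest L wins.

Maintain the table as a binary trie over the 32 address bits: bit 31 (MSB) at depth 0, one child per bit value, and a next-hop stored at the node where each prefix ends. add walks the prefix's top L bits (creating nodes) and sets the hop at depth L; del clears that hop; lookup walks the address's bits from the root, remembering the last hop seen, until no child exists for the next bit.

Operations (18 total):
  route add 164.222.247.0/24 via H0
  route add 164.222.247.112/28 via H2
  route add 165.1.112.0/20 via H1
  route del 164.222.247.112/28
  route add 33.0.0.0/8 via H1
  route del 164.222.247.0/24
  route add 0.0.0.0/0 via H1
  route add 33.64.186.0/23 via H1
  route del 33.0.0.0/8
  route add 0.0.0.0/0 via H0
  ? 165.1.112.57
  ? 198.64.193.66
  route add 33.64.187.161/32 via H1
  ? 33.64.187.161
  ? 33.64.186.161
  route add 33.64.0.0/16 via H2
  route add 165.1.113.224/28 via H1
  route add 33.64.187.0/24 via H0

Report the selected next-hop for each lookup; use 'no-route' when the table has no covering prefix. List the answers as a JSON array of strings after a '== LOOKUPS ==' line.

Process each operation:
  + 164.222.247.0/24 (H0) depth=24
  + 164.222.247.112/28 (H2) depth=28
  + 165.1.112.0/20 (H1) depth=20
  del 164.222.247.112/28 (clear depth 28)
  + 33.0.0.0/8 (H1) depth=8
  del 164.222.247.0/24 (clear depth 24)
  + 0.0.0.0/0 (H1) depth=0
  + 33.64.186.0/23 (H1) depth=23
  del 33.0.0.0/8 (clear depth 8)
  + 0.0.0.0/0 (H0) depth=0
  Q 165.1.112.57: descend 10100101000000010111 ; hops seen [H0,H1] ; pick H1
  Q 198.64.193.66: descend 1 ; hops seen [H0] ; pick H0
  + 33.64.187.161/32 (H1) depth=32
  Q 33.64.187.161: descend 00100001010000001011101110100001 ; hops seen [H0,H1,H1] ; pick H1
  Q 33.64.186.161: descend 00100001010000001011101 ; hops seen [H0,H1] ; pick H1
  + 33.64.0.0/16 (H2) depth=16
  + 165.1.113.224/28 (H1) depth=28
  + 33.64.187.0/24 (H0) depth=24

== LOOKUPS ==
["H1","H0","H1","H1"]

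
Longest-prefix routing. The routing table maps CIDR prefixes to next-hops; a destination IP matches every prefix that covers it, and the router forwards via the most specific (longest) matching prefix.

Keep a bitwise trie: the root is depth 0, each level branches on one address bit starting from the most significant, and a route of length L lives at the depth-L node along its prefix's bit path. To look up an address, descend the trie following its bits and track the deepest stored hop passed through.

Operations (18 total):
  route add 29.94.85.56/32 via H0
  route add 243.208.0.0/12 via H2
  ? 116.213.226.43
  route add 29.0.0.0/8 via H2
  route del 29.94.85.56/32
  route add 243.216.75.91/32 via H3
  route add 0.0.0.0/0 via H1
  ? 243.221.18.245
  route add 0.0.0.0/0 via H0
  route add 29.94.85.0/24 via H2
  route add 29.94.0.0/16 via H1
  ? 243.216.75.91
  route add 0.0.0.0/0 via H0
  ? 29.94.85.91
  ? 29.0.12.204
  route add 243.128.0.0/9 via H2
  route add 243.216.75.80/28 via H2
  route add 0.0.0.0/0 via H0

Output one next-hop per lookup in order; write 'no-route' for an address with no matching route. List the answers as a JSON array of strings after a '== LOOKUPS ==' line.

Process each operation:
  + 29.94.85.56/32 (H0) depth=32
  + 243.208.0.0/12 (H2) depth=12
  ? 116.213.226.43  path d0:-→d1:-  best=no-route
  + 29.0.0.0/8 (H2) depth=8
  del 29.94.85.56/32 (clear depth 32)
  + 243.216.75.91/32 (H3) depth=32
  + 0.0.0.0/0 (H1) depth=0
  ? 243.221.18.245  path d0:H1→d1:-→d2:-→d3:-→d4:-→d5:-→d6:-→d7:-→d8:-→d9:-→d10:-→d11:-→d12:H2→d13:-  best=H2
  + 0.0.0.0/0 (H0) depth=0
  + 29.94.85.0/24 (H2) depth=24
  + 29.94.0.0/16 (H1) depth=16
  ? 243.216.75.91  path d0:H0→d1:-→d2:-→d3:-→d4:-→d5:-→d6:-→d7:-→d8:-→d9:-→d10:-→d11:-→d12:H2→d13:-→d14:-→d15:-→d16:-→d17:-→d18:-→d19:-→d20:-→d21:-→d22:-→d23:-→d24:-→d25:-→d26:-→d27:-→d28:-→d29:-→d30:-→d31:-→d32:H3  best=H3
  + 0.0.0.0/0 (H0) depth=0
  ? 29.94.85.91  path d0:H0→d1:-→d2:-→d3:-→d4:-→d5:-→d6:-→d7:-→d8:H2→d9:-→d10:-→d11:-→d12:-→d13:-→d14:-→d15:-→d16:H1→d17:-→d18:-→d19:-→d20:-→d21:-→d22:-→d23:-→d24:H2→d25:-  best=H2
  ? 29.0.12.204  path d0:H0→d1:-→d2:-→d3:-→d4:-→d5:-→d6:-→d7:-→d8:H2→d9:-  best=H2
  + 243.128.0.0/9 (H2) depth=9
  + 243.216.75.80/28 (H2) depth=28
  + 0.0.0.0/0 (H0) depth=0

== LOOKUPS ==
["no-route","H2","H3","H2","H2"]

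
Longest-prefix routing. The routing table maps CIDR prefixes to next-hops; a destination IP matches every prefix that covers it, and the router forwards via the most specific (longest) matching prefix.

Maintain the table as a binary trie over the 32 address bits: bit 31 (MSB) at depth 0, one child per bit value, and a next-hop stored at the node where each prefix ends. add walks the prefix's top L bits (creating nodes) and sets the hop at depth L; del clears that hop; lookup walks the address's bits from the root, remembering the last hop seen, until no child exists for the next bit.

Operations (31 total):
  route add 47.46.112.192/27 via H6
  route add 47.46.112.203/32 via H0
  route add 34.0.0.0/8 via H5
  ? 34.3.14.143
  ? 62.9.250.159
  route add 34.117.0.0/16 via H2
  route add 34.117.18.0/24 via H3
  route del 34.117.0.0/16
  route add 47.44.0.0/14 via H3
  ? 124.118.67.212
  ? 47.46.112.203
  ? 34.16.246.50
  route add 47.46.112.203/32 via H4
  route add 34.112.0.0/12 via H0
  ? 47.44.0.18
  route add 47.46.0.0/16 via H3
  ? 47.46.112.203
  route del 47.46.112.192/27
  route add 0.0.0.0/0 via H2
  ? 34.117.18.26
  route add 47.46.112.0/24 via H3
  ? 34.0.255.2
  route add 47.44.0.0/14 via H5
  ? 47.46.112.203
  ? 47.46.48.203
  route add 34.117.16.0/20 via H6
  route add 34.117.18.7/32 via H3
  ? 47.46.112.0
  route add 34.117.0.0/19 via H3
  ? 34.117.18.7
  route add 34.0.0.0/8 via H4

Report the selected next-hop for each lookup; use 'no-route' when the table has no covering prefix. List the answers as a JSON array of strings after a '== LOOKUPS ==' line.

Apply in order:
  + 47.46.112.192/27 (H6) depth=27
  + 47.46.112.203/32 (H0) depth=32
  + 34.0.0.0/8 (H5) depth=8
  lookup 34.3.14.143: bits 00100010 walk d0:-→d1:-→d2:-→d3:-→d4:-→d5:-→d6:-→d7:-→d8:H5 -> H5
  lookup 62.9.250.159: bits 001 walk d0:-→d1:-→d2:-→d3:- -> no-route
  + 34.117.0.0/16 (H2) depth=16
  + 34.117.18.0/24 (H3) depth=24
  - 34.117.0.0/16 clear@16
  + 47.44.0.0/14 (H3) depth=14
  lookup 124.118.67.212: bits 0 walk d0:-→d1:- -> no-route
  lookup 47.46.112.203: bits 00101111001011100111000011001011 walk d0:-→d1:-→d2:-→d3:-→d4:-→d5:-→d6:-→d7:-→d8:-→d9:-→d10:-→d11:-→d12:-→d13:-→d14:H3→d15:-→d16:-→d17:-→d18:-→d19:-→d20:-→d21:-→d22:-→d23:-→d24:-→d25:-→d26:-→d27:H6→d28:-→d29:-→d30:-→d31:-→d32:H0 -> H0
  lookup 34.16.246.50: bits 001000100 walk d0:-→d1:-→d2:-→d3:-→d4:-→d5:-→d6:-→d7:-→d8:H5→d9:- -> H5
  + 47.46.112.203/32 (H4) depth=32
  + 34.112.0.0/12 (H0) depth=12
  lookup 47.44.0.18: bits 00101111001011 walk d0:-→d1:-→d2:-→d3:-→d4:-→d5:-→d6:-→d7:-→d8:-→d9:-→d10:-→d11:-→d12:-→d13:-→d14:H3 -> H3
  + 47.46.0.0/16 (H3) depth=16
  lookup 47.46.112.203: bits 00101111001011100111000011001011 walk d0:-→d1:-→d2:-→d3:-→d4:-→d5:-→d6:-→d7:-→d8:-→d9:-→d10:-→d11:-→d12:-→d13:-→d14:H3→d15:-→d16:H3→d17:-→d18:-→d19:-→d20:-→d21:-→d22:-→d23:-→d24:-→d25:-→d26:-→d27:H6→d28:-→d29:-→d30:-→d31:-→d32:H4 -> H4
  - 47.46.112.192/27 clear@27
  + 0.0.0.0/0 (H2) depth=0
  lookup 34.117.18.26: bits 001000100111010100010010 walk d0:H2→d1:-→d2:-→d3:-→d4:-→d5:-→d6:-→d7:-→d8:H5→d9:-→d10:-→d11:-→d12:H0→d13:-→d14:-→d15:-→d16:-→d17:-→d18:-→d19:-→d20:-→d21:-→d22:-→d23:-→d24:H3 -> H3
  + 47.46.112.0/24 (H3) depth=24
  lookup 34.0.255.2: bits 001000100 walk d0:H2→d1:-→d2:-→d3:-→d4:-→d5:-→d6:-→d7:-→d8:H5→d9:- -> H5
  + 47.44.0.0/14 (H5) depth=14
  lookup 47.46.112.203: bits 00101111001011100111000011001011 walk d0:H2→d1:-→d2:-→d3:-→d4:-→d5:-→d6:-→d7:-→d8:-→d9:-→d10:-→d11:-→d12:-→d13:-→d14:H5→d15:-→d16:H3→d17:-→d18:-→d19:-→d20:-→d21:-→d22:-→d23:-→d24:H3→d25:-→d26:-→d27:-→d28:-→d29:-→d30:-→d31:-→d32:H4 -> H4
  lookup 47.46.48.203: bits 00101111001011100 walk d0:H2→d1:-→d2:-→d3:-→d4:-→d5:-→d6:-→d7:-→d8:-→d9:-→d10:-→d11:-→d12:-→d13:-→d14:H5→d15:-→d16:H3→d17:- -> H3
  + 34.117.16.0/20 (H6) depth=20
  + 34.117.18.7/32 (H3) depth=32
  lookup 47.46.112.0: bits 001011110010111001110000 walk d0:H2→d1:-→d2:-→d3:-→d4:-→d5:-→d6:-→d7:-→d8:-→d9:-→d10:-→d11:-→d12:-→d13:-→d14:H5→d15:-→d16:H3→d17:-→d18:-→d19:-→d20:-→d21:-→d22:-→d23:-→d24:H3 -> H3
  + 34.117.0.0/19 (H3) depth=19
  lookup 34.117.18.7: bits 00100010011101010001001000000111 walk d0:H2→d1:-→d2:-→d3:-→d4:-→d5:-→d6:-→d7:-→d8:H5→d9:-→d10:-→d11:-→d12:H0→d13:-→d14:-→d15:-→d16:-→d17:-→d18:-→d19:H3→d20:H6→d21:-→d22:-→d23:-→d24:H3→d25:-→d26:-→d27:-→d28:-→d29:-→d30:-→d31:-→d32:H3 -> H3
  + 34.0.0.0/8 (H4) depth=8

== LOOKUPS ==
["H5","no-route","no-route","H0","H5","H3","H4","H3","H5","H4","H3","H3","H3"]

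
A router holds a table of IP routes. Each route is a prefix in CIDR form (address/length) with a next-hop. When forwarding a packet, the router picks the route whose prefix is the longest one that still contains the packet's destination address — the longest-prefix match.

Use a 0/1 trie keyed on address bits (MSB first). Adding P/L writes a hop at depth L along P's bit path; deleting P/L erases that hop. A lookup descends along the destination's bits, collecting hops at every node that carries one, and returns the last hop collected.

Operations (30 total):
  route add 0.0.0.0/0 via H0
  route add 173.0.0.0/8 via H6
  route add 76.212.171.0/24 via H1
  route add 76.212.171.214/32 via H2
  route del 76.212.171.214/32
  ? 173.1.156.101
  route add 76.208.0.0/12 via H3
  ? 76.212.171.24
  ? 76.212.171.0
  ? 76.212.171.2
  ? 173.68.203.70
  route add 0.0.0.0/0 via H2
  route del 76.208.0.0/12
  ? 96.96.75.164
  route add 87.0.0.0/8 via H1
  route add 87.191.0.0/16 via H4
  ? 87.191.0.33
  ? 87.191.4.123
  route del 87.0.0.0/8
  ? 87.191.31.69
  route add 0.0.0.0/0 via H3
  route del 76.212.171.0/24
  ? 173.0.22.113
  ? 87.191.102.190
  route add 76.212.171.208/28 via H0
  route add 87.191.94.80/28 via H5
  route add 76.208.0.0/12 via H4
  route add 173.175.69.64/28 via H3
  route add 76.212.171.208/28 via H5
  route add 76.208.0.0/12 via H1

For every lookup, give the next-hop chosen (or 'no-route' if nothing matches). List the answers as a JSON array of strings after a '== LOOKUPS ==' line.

Trace:
  add 0.0.0.0/0 -> H0 at depth 0
  add 173.0.0.0/8 -> H6 at depth 8
  add 76.212.171.0/24 -> H1 at depth 24
  add 76.212.171.214/32 -> H2 at depth 32
  del 76.212.171.214/32 (clear depth 32)
  Q 173.1.156.101: descend 10101101 ; hops seen [H0,H6] ; pick H6
  add 76.208.0.0/12 -> H3 at depth 12
  Q 76.212.171.24: descend 010011001101010010101011 ; hops seen [H0,H3,H1] ; pick H1
  Q 76.212.171.0: descend 010011001101010010101011 ; hops seen [H0,H3,H1] ; pick H1
  Q 76.212.171.2: descend 010011001101010010101011 ; hops seen [H0,H3,H1] ; pick H1
  Q 173.68.203.70: descend 10101101 ; hops seen [H0,H6] ; pick H6
  add 0.0.0.0/0 -> H2 at depth 0
  del 76.208.0.0/12 (clear depth 12)
  Q 96.96.75.164: descend 01 ; hops seen [H2] ; pick H2
  add 87.0.0.0/8 -> H1 at depth 8
  add 87.191.0.0/16 -> H4 at depth 16
  Q 87.191.0.33: descend 0101011110111111 ; hops seen [H2,H1,H4] ; pick H4
  Q 87.191.4.123: descend 0101011110111111 ; hops seen [H2,H1,H4] ; pick H4
  del 87.0.0.0/8 (clear depth 8)
  Q 87.191.31.69: descend 0101011110111111 ; hops seen [H2,H4] ; pick H4
  add 0.0.0.0/0 -> H3 at depth 0
  del 76.212.171.0/24 (clear depth 24)
  Q 173.0.22.113: descend 10101101 ; hops seen [H3,H6] ; pick H6
  Q 87.191.102.190: descend 0101011110111111 ; hops seen [H3,H4] ; pick H4
  add 76.212.171.208/28 -> H0 at depth 28
  add 87.191.94.80/28 -> H5 at depth 28
  add 76.208.0.0/12 -> H4 at depth 12
  add 173.175.69.64/28 -> H3 at depth 28
  add 76.212.171.208/28 -> H5 at depth 28
  add 76.208.0.0/12 -> H1 at depth 12

== LOOKUPS ==
["H6","H1","H1","H1","H6","H2","H4","H4","H4","H6","H4"]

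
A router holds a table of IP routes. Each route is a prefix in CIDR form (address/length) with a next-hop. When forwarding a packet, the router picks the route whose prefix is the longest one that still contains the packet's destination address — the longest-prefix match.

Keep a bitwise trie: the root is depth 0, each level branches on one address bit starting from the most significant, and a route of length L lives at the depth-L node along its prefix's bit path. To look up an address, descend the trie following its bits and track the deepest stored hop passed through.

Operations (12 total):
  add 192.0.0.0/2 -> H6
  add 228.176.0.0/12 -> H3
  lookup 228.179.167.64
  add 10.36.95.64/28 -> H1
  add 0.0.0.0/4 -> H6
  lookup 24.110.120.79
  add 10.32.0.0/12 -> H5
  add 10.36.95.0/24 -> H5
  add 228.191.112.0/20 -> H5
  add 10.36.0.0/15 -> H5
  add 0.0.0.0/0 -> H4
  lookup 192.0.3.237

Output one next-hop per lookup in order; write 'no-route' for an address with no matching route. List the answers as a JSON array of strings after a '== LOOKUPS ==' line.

Apply in order:
  add 192.0.0.0/2 -> H6 at depth 2
  add 228.176.0.0/12 -> H3 at depth 12
  ? 228.179.167.64  path d0:-→d1:-→d2:H6→d3:-→d4:-→d5:-→d6:-→d7:-→d8:-→d9:-→d10:-→d11:-→d12:H3  best=H3
  add 10.36.95.64/28 -> H1 at depth 28
  add 0.0.0.0/4 -> H6 at depth 4
  ? 24.110.120.79  path d0:-→d1:-→d2:-→d3:-  best=no-route
  add 10.32.0.0/12 -> H5 at depth 12
  add 10.36.95.0/24 -> H5 at depth 24
  add 228.191.112.0/20 -> H5 at depth 20
  add 10.36.0.0/15 -> H5 at depth 15
  add 0.0.0.0/0 -> H4 at depth 0
  ? 192.0.3.237  path d0:H4→d1:-→d2:H6  best=H6

== LOOKUPS ==
["H3","no-route","H6"]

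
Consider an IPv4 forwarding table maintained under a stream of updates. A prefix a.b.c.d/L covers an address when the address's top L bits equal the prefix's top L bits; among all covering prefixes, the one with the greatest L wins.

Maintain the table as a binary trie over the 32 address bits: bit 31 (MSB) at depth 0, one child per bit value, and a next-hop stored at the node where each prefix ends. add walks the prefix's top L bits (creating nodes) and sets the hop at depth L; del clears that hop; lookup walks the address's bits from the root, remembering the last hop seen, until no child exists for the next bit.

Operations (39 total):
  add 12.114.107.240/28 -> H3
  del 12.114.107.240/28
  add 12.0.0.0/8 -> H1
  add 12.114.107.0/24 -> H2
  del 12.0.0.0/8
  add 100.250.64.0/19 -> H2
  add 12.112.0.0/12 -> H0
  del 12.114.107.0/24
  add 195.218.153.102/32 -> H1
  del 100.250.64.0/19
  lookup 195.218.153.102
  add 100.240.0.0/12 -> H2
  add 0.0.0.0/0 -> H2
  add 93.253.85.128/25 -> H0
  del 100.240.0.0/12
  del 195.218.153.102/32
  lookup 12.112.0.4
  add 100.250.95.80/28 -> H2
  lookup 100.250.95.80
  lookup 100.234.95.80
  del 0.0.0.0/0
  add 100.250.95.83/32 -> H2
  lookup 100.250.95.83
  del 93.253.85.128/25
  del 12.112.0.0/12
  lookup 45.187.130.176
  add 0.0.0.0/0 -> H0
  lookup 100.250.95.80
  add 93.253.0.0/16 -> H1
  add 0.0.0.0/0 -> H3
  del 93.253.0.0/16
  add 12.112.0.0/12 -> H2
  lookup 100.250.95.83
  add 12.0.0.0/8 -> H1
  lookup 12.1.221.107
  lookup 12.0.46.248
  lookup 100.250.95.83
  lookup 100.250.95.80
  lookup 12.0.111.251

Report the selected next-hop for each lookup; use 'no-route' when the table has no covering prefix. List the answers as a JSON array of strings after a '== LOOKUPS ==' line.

Apply in order:
  + 12.114.107.240/28 (H3) depth=28
  - 12.114.107.240/28 clear@28
  + 12.0.0.0/8 (H1) depth=8
  + 12.114.107.0/24 (H2) depth=24
  - 12.0.0.0/8 clear@8
  + 100.250.64.0/19 (H2) depth=19
  + 12.112.0.0/12 (H0) depth=12
  - 12.114.107.0/24 clear@24
  + 195.218.153.102/32 (H1) depth=32
  - 100.250.64.0/19 clear@19
  lookup 195.218.153.102: bits 11000011110110101001100101100110 walk d0:-→d1:-→d2:-→d3:-→d4:-→d5:-→d6:-→d7:-→d8:-→d9:-→d10:-→d11:-→d12:-→d13:-→d14:-→d15:-→d16:-→d17:-→d18:-→d19:-→d20:-→d21:-→d22:-→d23:-→d24:-→d25:-→d26:-→d27:-→d28:-→d29:-→d30:-→d31:-→d32:H1 -> H1
  + 100.240.0.0/12 (H2) depth=12
  + 0.0.0.0/0 (H2) depth=0
  + 93.253.85.128/25 (H0) depth=25
  - 100.240.0.0/12 clear@12
  - 195.218.153.102/32 clear@32
  lookup 12.112.0.4: bits 00001100011100 walk d0:H2→d1:-→d2:-→d3:-→d4:-→d5:-→d6:-→d7:-→d8:-→d9:-→d10:-→d11:-→d12:H0→d13:-→d14:- -> H0
  + 100.250.95.80/28 (H2) depth=28
  lookup 100.250.95.80: bits 0110010011111010010111110101 walk d0:H2→d1:-→d2:-→d3:-→d4:-→d5:-→d6:-→d7:-→d8:-→d9:-→d10:-→d11:-→d12:-→d13:-→d14:-→d15:-→d16:-→d17:-→d18:-→d19:-→d20:-→d21:-→d22:-→d23:-→d24:-→d25:-→d26:-→d27:-→d28:H2 -> H2
  lookup 100.234.95.80: bits 01100100111 walk d0:H2→d1:-→d2:-→d3:-→d4:-→d5:-→d6:-→d7:-→d8:-→d9:-→d10:-→d11:- -> H2
  - 0.0.0.0/0 clear@0
  + 100.250.95.83/32 (H2) depth=32
  lookup 100.250.95.83: bits 01100100111110100101111101010011 walk d0:-→d1:-→d2:-→d3:-→d4:-→d5:-→d6:-→d7:-→d8:-→d9:-→d10:-→d11:-→d12:-→d13:-→d14:-→d15:-→d16:-→d17:-→d18:-→d19:-→d20:-→d21:-→d22:-→d23:-→d24:-→d25:-→d26:-→d27:-→d28:H2→d29:-→d30:-→d31:-→d32:H2 -> H2
  - 93.253.85.128/25 clear@25
  - 12.112.0.0/12 clear@12
  lookup 45.187.130.176: bits 00 walk d0:-→d1:-→d2:- -> no-route
  + 0.0.0.0/0 (H0) depth=0
  lookup 100.250.95.80: bits 011001001111101001011111010100 walk d0:H0→d1:-→d2:-→d3:-→d4:-→d5:-→d6:-→d7:-→d8:-→d9:-→d10:-→d11:-→d12:-→d13:-→d14:-→d15:-→d16:-→d17:-→d18:-→d19:-→d20:-→d21:-→d22:-→d23:-→d24:-→d25:-→d26:-→d27:-→d28:H2→d29:-→d30:- -> H2
  + 93.253.0.0/16 (H1) depth=16
  + 0.0.0.0/0 (H3) depth=0
  - 93.253.0.0/16 clear@16
  + 12.112.0.0/12 (H2) depth=12
  lookup 100.250.95.83: bits 01100100111110100101111101010011 walk d0:H3→d1:-→d2:-→d3:-→d4:-→d5:-→d6:-→d7:-→d8:-→d9:-→d10:-→d11:-→d12:-→d13:-→d14:-→d15:-→d16:-→d17:-→d18:-→d19:-→d20:-→d21:-→d22:-→d23:-→d24:-→d25:-→d26:-→d27:-→d28:H2→d29:-→d30:-→d31:-→d32:H2 -> H2
  + 12.0.0.0/8 (H1) depth=8
  lookup 12.1.221.107: bits 000011000 walk d0:H3→d1:-→d2:-→d3:-→d4:-→d5:-→d6:-→d7:-→d8:H1→d9:- -> H1
  lookup 12.0.46.248: bits 000011000 walk d0:H3→d1:-→d2:-→d3:-→d4:-→d5:-→d6:-→d7:-→d8:H1→d9:- -> H1
  lookup 100.250.95.83: bits 01100100111110100101111101010011 walk d0:H3→d1:-→d2:-→d3:-→d4:-→d5:-→d6:-→d7:-→d8:-→d9:-→d10:-→d11:-→d12:-→d13:-→d14:-→d15:-→d16:-→d17:-→d18:-→d19:-→d20:-→d21:-→d22:-→d23:-→d24:-→d25:-→d26:-→d27:-→d28:H2→d29:-→d30:-→d31:-→d32:H2 -> H2
  lookup 100.250.95.80: bits 011001001111101001011111010100 walk d0:H3→d1:-→d2:-→d3:-→d4:-→d5:-→d6:-→d7:-→d8:-→d9:-→d10:-→d11:-→d12:-→d13:-→d14:-→d15:-→d16:-→d17:-→d18:-→d19:-→d20:-→d21:-→d22:-→d23:-→d24:-→d25:-→d26:-→d27:-→d28:H2→d29:-→d30:- -> H2
  lookup 12.0.111.251: bits 000011000 walk d0:H3→d1:-→d2:-→d3:-→d4:-→d5:-→d6:-→d7:-→d8:H1→d9:- -> H1

== LOOKUPS ==
["H1","H0","H2","H2","H2","no-route","H2","H2","H1","H1","H2","H2","H1"]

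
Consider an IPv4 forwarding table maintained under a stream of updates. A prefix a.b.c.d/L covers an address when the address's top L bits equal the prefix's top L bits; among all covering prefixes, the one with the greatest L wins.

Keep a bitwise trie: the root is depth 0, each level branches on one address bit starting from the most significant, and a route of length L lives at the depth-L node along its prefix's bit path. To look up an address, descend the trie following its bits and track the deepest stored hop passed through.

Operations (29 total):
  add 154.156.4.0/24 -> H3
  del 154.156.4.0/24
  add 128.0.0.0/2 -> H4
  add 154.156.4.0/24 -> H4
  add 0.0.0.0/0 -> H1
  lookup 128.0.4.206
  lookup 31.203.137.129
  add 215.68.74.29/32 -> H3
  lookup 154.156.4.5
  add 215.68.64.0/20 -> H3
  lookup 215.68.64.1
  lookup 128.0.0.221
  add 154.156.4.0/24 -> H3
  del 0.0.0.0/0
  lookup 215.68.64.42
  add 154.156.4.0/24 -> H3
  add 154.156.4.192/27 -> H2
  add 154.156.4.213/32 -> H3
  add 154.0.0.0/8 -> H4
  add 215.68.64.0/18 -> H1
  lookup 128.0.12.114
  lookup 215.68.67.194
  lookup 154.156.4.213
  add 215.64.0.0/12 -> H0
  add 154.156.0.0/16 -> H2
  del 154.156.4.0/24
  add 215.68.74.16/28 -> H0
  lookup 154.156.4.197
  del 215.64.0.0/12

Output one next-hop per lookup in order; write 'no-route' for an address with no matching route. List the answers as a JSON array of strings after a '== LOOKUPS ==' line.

Apply in order:
  + 154.156.4.0/24 (H3) depth=24
  del 154.156.4.0/24 (clear depth 24)
  + 128.0.0.0/2 (H4) depth=2
  + 154.156.4.0/24 (H4) depth=24
  + 0.0.0.0/0 (H1) depth=0
  lookup 128.0.4.206: bits 100 walk d0:H1→d1:-→d2:H4→d3:- -> H4
  lookup 31.203.137.129: bits ε walk d0:H1 -> H1
  + 215.68.74.29/32 (H3) depth=32
  lookup 154.156.4.5: bits 100110101001110000000100 walk d0:H1→d1:-→d2:H4→d3:-→d4:-→d5:-→d6:-→d7:-→d8:-→d9:-→d10:-→d11:-→d12:-→d13:-→d14:-→d15:-→d16:-→d17:-→d18:-→d19:-→d20:-→d21:-→d22:-→d23:-→d24:H4 -> H4
  + 215.68.64.0/20 (H3) depth=20
  lookup 215.68.64.1: bits 11010111010001000100 walk d0:H1→d1:-→d2:-→d3:-→d4:-→d5:-→d6:-→d7:-→d8:-→d9:-→d10:-→d11:-→d12:-→d13:-→d14:-→d15:-→d16:-→d17:-→d18:-→d19:-→d20:H3 -> H3
  lookup 128.0.0.221: bits 100 walk d0:H1→d1:-→d2:H4→d3:- -> H4
  + 154.156.4.0/24 (H3) depth=24
  del 0.0.0.0/0 (clear depth 0)
  lookup 215.68.64.42: bits 11010111010001000100 walk d0:-→d1:-→d2:-→d3:-→d4:-→d5:-→d6:-→d7:-→d8:-→d9:-→d10:-→d11:-→d12:-→d13:-→d14:-→d15:-→d16:-→d17:-→d18:-→d19:-→d20:H3 -> H3
  + 154.156.4.0/24 (H3) depth=24
  + 154.156.4.192/27 (H2) depth=27
  + 154.156.4.213/32 (H3) depth=32
  + 154.0.0.0/8 (H4) depth=8
  + 215.68.64.0/18 (H1) depth=18
  lookup 128.0.12.114: bits 100 walk d0:-→d1:-→d2:H4→d3:- -> H4
  lookup 215.68.67.194: bits 11010111010001000100 walk d0:-→d1:-→d2:-→d3:-→d4:-→d5:-→d6:-→d7:-→d8:-→d9:-→d10:-→d11:-→d12:-→d13:-→d14:-→d15:-→d16:-→d17:-→d18:H1→d19:-→d20:H3 -> H3
  lookup 154.156.4.213: bits 10011010100111000000010011010101 walk d0:-→d1:-→d2:H4→d3:-→d4:-→d5:-→d6:-→d7:-→d8:H4→d9:-→d10:-→d11:-→d12:-→d13:-→d14:-→d15:-→d16:-→d17:-→d18:-→d19:-→d20:-→d21:-→d22:-→d23:-→d24:H3→d25:-→d26:-→d27:H2→d28:-→d29:-→d30:-→d31:-→d32:H3 -> H3
  + 215.64.0.0/12 (H0) depth=12
  + 154.156.0.0/16 (H2) depth=16
  del 154.156.4.0/24 (clear depth 24)
  + 215.68.74.16/28 (H0) depth=28
  lookup 154.156.4.197: bits 100110101001110000000100110 walk d0:-→d1:-→d2:H4→d3:-→d4:-→d5:-→d6:-→d7:-→d8:H4→d9:-→d10:-→d11:-→d12:-→d13:-→d14:-→d15:-→d16:H2→d17:-→d18:-→d19:-→d20:-→d21:-→d22:-→d23:-→d24:-→d25:-→d26:-→d27:H2 -> H2
  del 215.64.0.0/12 (clear depth 12)

== LOOKUPS ==
["H4","H1","H4","H3","H4","H3","H4","H3","H3","H2"]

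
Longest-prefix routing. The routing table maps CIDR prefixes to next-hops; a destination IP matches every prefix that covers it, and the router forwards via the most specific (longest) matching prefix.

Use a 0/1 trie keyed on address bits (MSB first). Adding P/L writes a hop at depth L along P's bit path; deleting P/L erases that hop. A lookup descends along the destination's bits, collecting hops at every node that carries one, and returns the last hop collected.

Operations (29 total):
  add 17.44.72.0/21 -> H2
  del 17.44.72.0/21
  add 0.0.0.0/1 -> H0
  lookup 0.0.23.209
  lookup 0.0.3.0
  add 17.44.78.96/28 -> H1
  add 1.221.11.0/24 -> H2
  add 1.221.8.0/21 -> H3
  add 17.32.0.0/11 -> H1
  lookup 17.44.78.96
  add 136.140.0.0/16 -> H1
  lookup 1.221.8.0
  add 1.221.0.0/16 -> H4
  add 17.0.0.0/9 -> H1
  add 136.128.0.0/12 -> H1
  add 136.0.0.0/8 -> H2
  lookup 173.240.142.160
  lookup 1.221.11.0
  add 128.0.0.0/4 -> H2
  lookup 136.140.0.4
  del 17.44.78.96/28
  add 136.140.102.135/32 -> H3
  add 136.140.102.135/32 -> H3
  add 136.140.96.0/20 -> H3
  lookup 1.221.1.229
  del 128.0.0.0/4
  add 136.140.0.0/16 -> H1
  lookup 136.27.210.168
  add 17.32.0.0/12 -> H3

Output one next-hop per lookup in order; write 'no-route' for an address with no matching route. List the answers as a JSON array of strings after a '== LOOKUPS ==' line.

Apply in order:
  + 17.44.72.0/21 (H2) depth=21
  del 17.44.72.0/21 (clear depth 21)
  + 0.0.0.0/1 (H0) depth=1
  ? 0.0.23.209  path d0:-→d1:H0→d2:-→d3:-  best=H0
  ? 0.0.3.0  path d0:-→d1:H0→d2:-→d3:-  best=H0
  + 17.44.78.96/28 (H1) depth=28
  + 1.221.11.0/24 (H2) depth=24
  + 1.221.8.0/21 (H3) depth=21
  + 17.32.0.0/11 (H1) depth=11
  ? 17.44.78.96  path d0:-→d1:H0→d2:-→d3:-→d4:-→d5:-→d6:-→d7:-→d8:-→d9:-→d10:-→d11:H1→d12:-→d13:-→d14:-→d15:-→d16:-→d17:-→d18:-→d19:-→d20:-→d21:-→d22:-→d23:-→d24:-→d25:-→d26:-→d27:-→d28:H1  best=H1
  + 136.140.0.0/16 (H1) depth=16
  ? 1.221.8.0  path d0:-→d1:H0→d2:-→d3:-→d4:-→d5:-→d6:-→d7:-→d8:-→d9:-→d10:-→d11:-→d12:-→d13:-→d14:-→d15:-→d16:-→d17:-→d18:-→d19:-→d20:-→d21:H3→d22:-  best=H3
  + 1.221.0.0/16 (H4) depth=16
  + 17.0.0.0/9 (H1) depth=9
  + 136.128.0.0/12 (H1) depth=12
  + 136.0.0.0/8 (H2) depth=8
  ? 173.240.142.160  path d0:-→d1:-→d2:-  best=no-route
  ? 1.221.11.0  path d0:-→d1:H0→d2:-→d3:-→d4:-→d5:-→d6:-→d7:-→d8:-→d9:-→d10:-→d11:-→d12:-→d13:-→d14:-→d15:-→d16:H4→d17:-→d18:-→d19:-→d20:-→d21:H3→d22:-→d23:-→d24:H2  best=H2
  + 128.0.0.0/4 (H2) depth=4
  ? 136.140.0.4  path d0:-→d1:-→d2:-→d3:-→d4:H2→d5:-→d6:-→d7:-→d8:H2→d9:-→d10:-→d11:-→d12:H1→d13:-→d14:-→d15:-→d16:H1  best=H1
  del 17.44.78.96/28 (clear depth 28)
  + 136.140.102.135/32 (H3) depth=32
  + 136.140.102.135/32 (H3) depth=32
  + 136.140.96.0/20 (H3) depth=20
  ? 1.221.1.229  path d0:-→d1:H0→d2:-→d3:-→d4:-→d5:-→d6:-→d7:-→d8:-→d9:-→d10:-→d11:-→d12:-→d13:-→d14:-→d15:-→d16:H4→d17:-→d18:-→d19:-→d20:-  best=H4
  del 128.0.0.0/4 (clear depth 4)
  + 136.140.0.0/16 (H1) depth=16
  ? 136.27.210.168  path d0:-→d1:-→d2:-→d3:-→d4:-→d5:-→d6:-→d7:-→d8:H2  best=H2
  + 17.32.0.0/12 (H3) depth=12

== LOOKUPS ==
["H0","H0","H1","H3","no-route","H2","H1","H4","H2"]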